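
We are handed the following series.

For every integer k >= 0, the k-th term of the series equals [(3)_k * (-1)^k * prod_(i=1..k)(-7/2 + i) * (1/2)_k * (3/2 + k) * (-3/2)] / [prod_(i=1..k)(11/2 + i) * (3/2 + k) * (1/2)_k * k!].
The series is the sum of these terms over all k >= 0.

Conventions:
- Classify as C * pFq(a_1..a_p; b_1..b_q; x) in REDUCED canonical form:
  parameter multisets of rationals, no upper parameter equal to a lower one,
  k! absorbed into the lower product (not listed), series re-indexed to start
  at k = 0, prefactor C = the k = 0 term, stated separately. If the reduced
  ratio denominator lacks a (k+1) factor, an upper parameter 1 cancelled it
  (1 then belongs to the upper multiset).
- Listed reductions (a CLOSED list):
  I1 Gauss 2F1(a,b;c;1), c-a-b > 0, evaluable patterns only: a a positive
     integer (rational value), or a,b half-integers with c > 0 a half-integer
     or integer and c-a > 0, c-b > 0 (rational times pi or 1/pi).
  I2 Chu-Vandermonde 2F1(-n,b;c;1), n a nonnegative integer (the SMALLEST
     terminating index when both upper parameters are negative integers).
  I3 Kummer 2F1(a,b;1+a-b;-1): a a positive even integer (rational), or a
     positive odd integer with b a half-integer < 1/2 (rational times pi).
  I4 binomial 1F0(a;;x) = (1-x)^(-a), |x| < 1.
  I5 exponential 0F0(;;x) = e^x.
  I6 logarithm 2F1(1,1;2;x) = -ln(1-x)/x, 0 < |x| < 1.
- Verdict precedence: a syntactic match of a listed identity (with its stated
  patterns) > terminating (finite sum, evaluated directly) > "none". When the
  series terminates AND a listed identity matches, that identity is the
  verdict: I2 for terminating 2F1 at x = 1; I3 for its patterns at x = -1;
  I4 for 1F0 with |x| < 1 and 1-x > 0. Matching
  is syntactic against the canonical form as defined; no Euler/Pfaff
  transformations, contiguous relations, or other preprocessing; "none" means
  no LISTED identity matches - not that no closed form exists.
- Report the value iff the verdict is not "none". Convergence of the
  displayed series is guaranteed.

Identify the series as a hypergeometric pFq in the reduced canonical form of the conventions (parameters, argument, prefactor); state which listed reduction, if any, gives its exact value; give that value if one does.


First insight: with t_0 = -3/2, k + 3/2 divides numerator and denominator alike; C = -3/2 after cancelling.
Term ratio: r(k) = (-1) * (k-5/2) (k+3) / [(k+13/2) (k+1)] - rational in k, leading ratio (-1); with t_0 = -3/2, classification follows.

Classification (C = -3/2): 2F1 with upper {-5/2, 3}, lower {13/2}, argument x = -1. Verdict: Kummer (I3) applies (x = -1; c = 13/2 equals 1+a-b for upper {-5/2, 3}: listed pattern). Exact value: (-10395/8192) * pi.


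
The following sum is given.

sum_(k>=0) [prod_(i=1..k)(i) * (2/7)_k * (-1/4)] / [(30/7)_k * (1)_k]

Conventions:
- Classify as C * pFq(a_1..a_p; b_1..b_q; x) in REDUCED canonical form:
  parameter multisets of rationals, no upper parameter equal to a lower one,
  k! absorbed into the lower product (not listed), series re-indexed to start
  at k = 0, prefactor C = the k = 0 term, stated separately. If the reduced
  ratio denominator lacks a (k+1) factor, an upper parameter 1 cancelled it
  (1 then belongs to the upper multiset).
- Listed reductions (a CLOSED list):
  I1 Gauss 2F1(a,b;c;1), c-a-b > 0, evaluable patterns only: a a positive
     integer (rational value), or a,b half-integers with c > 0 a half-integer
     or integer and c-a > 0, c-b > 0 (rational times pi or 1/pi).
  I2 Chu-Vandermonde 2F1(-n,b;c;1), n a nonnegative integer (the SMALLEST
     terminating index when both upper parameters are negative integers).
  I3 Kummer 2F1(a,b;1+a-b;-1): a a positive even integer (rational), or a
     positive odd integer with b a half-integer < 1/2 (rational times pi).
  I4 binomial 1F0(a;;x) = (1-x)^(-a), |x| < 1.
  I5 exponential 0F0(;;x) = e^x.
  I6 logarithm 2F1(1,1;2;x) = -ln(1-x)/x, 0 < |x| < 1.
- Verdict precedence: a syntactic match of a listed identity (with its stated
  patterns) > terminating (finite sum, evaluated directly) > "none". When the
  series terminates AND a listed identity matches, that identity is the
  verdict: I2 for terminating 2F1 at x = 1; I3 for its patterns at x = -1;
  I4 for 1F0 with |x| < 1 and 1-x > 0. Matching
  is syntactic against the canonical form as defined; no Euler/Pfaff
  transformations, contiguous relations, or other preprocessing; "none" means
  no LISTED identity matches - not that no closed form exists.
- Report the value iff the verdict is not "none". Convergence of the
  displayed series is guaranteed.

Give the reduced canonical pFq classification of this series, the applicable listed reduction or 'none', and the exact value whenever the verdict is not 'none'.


Canonical form: C = -1/4 times 2F1 with upper {2/7, 1}, lower {30/7}, x = 1. Verdict: Gauss's theorem (I1) matches (x = 1: the Gamma ratio telescopes since c-a-b = 3 > 0 and a = 1 in Z>0). Its exact value is -23/84.

The tell: with t_0 = -1/4, (1)_k (C = -1/4, x = 1) is k! itself.
Term ratio: r(k) = 1 * (k+2/7) (k+1) / [(k+30/7) (k+1)] ; factor over Q: parameters, x = 1, and C = -1/4.


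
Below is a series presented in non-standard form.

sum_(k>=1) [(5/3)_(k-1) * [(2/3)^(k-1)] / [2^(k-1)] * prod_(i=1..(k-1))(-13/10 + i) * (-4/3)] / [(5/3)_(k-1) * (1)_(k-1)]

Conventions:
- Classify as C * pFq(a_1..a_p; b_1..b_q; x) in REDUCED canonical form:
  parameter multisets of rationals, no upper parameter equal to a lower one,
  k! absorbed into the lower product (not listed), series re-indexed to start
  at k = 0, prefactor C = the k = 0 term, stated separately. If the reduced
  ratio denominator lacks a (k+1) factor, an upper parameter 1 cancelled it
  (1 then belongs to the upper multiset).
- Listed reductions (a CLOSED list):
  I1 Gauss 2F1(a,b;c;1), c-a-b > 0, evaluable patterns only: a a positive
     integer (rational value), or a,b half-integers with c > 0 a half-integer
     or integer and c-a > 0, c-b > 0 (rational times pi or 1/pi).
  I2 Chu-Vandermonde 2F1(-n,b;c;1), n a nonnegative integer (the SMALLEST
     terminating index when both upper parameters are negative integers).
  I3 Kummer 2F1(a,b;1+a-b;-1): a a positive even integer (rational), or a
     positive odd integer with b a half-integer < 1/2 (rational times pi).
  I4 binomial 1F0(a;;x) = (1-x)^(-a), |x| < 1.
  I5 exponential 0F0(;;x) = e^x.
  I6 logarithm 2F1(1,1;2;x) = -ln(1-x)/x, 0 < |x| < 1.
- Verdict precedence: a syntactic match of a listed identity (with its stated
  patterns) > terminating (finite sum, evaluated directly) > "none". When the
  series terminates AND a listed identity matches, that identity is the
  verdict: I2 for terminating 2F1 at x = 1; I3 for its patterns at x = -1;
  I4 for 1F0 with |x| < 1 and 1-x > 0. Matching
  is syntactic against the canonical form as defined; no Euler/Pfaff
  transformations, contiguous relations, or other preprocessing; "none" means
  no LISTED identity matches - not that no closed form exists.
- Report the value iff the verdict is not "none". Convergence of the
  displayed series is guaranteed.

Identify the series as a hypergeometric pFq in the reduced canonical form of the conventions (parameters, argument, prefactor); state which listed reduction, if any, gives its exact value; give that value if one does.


Prefactor -4/3, argument 1/3: 1F0 with upper {-3/10} over lower {-}. Verdict (x = 1/3): binomial (I4) applies (the 1F0 binomial series: exponent 3/10, x = 1/3). Sum: (-4/3) * (2/3)^(3/10).

Key observation: t_0 = -4/3 here, and the running product (C = -4/3) telescopes to a rising factorial.
Term ratio: r(k) = (1/3) * (k-3/10) / [(k+1)] - rational; roots negated = parameters, x = (1/3), C = -4/3.


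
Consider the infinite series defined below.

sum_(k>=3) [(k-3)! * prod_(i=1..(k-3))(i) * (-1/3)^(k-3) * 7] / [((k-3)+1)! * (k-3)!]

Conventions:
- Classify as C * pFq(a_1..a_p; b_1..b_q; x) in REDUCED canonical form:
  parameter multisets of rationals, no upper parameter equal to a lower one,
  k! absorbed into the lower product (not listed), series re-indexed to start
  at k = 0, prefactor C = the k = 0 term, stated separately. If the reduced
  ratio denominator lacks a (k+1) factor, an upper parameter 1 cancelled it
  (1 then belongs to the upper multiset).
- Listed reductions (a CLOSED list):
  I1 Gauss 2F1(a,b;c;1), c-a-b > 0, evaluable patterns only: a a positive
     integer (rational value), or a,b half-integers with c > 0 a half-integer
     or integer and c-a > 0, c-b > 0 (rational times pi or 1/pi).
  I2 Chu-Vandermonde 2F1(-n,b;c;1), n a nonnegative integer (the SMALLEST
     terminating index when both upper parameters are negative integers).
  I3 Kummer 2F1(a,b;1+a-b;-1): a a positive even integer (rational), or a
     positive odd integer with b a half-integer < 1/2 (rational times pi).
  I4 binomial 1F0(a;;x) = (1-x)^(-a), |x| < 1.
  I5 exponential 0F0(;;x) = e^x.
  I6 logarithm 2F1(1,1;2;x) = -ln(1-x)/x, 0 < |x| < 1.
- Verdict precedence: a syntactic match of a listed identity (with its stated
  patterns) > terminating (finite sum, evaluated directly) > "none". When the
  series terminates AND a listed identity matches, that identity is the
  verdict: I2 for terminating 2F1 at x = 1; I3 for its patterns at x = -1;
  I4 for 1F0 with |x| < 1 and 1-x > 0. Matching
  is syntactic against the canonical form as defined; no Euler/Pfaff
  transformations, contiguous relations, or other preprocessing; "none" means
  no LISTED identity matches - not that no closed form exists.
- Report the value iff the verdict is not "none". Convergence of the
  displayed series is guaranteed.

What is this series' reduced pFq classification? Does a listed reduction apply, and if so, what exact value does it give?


This is 7 * 2F1(1, 1; 2; -1/3) in reduced canonical form. Verdict: the I6 logarithm reduction matches (the logarithm: parameters (1,1;2), x = -1/3). Its exact value is 21 * ln(4/3).

Key step: with t_0 = 7, the running product (C = 7, x = -1/3) telescopes to a rising factorial.
Term ratio: r(k) = (-1/3) * (k+1) (k+1) / [(k+2) (k+1)] - rational in k. x = (-1/3); t_0 = 7; negate the roots.


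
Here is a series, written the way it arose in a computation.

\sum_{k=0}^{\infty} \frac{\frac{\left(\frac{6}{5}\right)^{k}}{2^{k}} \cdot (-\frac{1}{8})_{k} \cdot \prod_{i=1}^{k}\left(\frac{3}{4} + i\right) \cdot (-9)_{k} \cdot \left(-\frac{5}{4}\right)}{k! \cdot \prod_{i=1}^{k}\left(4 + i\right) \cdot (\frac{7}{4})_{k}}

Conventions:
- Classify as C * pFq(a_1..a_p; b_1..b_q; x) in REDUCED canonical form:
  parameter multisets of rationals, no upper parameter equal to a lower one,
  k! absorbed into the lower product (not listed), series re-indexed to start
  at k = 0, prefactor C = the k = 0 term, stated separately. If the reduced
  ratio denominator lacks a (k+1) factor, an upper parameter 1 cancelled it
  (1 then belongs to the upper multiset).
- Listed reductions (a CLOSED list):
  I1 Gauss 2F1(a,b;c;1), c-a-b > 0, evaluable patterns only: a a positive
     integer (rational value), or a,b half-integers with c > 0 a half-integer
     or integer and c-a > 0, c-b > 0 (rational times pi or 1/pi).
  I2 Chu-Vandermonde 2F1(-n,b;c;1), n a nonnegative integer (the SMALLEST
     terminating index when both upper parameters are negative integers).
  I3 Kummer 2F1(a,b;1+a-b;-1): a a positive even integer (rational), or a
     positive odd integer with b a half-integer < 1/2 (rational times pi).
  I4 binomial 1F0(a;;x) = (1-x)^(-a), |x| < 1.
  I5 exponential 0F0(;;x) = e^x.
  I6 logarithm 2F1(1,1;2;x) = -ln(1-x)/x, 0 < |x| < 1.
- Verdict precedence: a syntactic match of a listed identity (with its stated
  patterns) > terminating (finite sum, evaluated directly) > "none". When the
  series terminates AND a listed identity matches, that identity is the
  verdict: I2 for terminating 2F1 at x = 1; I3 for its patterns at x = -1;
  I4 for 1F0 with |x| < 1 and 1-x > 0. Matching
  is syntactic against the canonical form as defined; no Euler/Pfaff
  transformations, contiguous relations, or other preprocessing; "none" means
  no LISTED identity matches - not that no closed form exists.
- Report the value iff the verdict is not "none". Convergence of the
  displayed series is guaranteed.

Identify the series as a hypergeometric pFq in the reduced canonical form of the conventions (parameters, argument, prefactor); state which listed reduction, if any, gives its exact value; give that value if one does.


Reduced: x = \frac{3}{5}, 2F1, upper = {-9, -\frac{1}{8}}, lower = {5}, C = -\frac{5}{4}. Verdict: terminating - upper -9 stops the sum at k = 9; the 10 terms are added exactly. Its exact value is -\frac{406365180596144041}{295279001600000000}.

First insight: with t_0 = -\frac{5}{4}, the two k-th powers (C = -5/4, x = 3/5) combine into one argument.
Consecutive-term ratio: r(k) = \frac{3}{5} * (k-9) (k-\frac{1}{8}) / [(k+5) (k+1)] - poly over poly, x = \frac{3}{5} from leading terms; C = -\frac{5}{4} at k = 0.


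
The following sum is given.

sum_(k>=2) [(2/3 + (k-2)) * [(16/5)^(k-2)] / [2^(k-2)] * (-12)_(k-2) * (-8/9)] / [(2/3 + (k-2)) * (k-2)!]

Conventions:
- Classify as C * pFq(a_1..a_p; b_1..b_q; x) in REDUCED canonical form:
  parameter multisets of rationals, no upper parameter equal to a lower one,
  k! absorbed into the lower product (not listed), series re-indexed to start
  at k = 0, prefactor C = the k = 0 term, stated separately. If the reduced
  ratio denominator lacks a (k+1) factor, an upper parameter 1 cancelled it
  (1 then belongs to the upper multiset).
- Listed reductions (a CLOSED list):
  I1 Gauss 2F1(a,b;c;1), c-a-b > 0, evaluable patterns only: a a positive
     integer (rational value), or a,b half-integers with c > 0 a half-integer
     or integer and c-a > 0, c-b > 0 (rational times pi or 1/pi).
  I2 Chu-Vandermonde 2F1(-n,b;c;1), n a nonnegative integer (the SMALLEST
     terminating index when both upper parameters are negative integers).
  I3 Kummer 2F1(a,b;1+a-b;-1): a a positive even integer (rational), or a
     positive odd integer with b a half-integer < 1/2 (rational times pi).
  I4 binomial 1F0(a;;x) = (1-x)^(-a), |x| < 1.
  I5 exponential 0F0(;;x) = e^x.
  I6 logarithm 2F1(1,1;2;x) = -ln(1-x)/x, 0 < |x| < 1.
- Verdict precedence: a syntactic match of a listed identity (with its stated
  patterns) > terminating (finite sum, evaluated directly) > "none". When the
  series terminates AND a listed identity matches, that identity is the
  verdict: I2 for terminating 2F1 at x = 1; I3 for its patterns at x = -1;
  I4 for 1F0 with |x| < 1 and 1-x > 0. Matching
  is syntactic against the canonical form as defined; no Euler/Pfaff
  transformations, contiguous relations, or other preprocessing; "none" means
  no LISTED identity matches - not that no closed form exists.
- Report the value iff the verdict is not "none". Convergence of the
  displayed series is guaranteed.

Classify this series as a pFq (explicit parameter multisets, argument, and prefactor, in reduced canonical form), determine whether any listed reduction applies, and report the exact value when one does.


The series (x = 8/5) is 1F0: upper {-12}, lower {-}, prefactor -8/9. Verdict: terminating. With -12 upstairs the series is a 13-term polynomial sum; evaluated term by term. Exact value: -472392/244140625.

Key step: t_0 being -8/9, the two k-th powers (prefactor -8/9) combine into one argument.
Adjacent-term ratio: r(k) = (8/5) * (k-12) / [(k+1)] - rational; roots negated = parameters, x = (8/5), C = -8/9.


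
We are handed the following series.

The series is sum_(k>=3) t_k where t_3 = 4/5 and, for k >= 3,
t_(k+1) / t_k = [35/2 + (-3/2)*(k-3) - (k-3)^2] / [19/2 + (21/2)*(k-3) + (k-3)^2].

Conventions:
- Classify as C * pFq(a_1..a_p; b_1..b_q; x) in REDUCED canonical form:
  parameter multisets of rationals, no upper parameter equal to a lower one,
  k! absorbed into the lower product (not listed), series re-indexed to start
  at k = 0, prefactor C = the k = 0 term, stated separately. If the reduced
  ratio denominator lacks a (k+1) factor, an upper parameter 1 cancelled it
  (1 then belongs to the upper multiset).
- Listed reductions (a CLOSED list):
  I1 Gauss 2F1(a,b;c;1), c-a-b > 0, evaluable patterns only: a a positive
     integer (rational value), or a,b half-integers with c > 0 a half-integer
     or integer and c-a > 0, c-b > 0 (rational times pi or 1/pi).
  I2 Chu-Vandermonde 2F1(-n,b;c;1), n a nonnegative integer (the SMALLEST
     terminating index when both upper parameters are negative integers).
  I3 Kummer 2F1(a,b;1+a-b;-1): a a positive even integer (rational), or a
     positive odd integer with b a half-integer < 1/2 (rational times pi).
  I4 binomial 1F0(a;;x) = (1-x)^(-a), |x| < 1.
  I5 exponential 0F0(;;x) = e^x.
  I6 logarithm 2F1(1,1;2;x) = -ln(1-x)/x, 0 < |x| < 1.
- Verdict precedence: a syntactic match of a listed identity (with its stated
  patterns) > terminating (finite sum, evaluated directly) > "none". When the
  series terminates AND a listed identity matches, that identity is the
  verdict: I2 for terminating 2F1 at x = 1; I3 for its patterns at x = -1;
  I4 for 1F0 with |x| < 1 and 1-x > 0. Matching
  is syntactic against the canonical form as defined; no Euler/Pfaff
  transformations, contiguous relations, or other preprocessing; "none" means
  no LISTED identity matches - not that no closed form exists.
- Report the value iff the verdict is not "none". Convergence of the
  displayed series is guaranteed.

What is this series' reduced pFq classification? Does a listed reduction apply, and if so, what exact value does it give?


At argument -1: a 2F1 with upper {-7/2, 5}, lower {19/2}, scaled by C = 4/5. Verdict: Kummer's theorem (I3) matches (x = -1; c = 19/2 equals 1+a-b for upper {-7/2, 5}: listed pattern). Its exact value is (153153/131072) * pi.

The tell: t_0 = 4/5 here, and roots of the ratio polynomials (C = 4/5) are the negated parameters.
Term ratio: r(k) = (-1) * (k-7/2) (k+5) / [(k+19/2) (k+1)] - rational in k. x = (-1); t_0 = 4/5; negate the roots.


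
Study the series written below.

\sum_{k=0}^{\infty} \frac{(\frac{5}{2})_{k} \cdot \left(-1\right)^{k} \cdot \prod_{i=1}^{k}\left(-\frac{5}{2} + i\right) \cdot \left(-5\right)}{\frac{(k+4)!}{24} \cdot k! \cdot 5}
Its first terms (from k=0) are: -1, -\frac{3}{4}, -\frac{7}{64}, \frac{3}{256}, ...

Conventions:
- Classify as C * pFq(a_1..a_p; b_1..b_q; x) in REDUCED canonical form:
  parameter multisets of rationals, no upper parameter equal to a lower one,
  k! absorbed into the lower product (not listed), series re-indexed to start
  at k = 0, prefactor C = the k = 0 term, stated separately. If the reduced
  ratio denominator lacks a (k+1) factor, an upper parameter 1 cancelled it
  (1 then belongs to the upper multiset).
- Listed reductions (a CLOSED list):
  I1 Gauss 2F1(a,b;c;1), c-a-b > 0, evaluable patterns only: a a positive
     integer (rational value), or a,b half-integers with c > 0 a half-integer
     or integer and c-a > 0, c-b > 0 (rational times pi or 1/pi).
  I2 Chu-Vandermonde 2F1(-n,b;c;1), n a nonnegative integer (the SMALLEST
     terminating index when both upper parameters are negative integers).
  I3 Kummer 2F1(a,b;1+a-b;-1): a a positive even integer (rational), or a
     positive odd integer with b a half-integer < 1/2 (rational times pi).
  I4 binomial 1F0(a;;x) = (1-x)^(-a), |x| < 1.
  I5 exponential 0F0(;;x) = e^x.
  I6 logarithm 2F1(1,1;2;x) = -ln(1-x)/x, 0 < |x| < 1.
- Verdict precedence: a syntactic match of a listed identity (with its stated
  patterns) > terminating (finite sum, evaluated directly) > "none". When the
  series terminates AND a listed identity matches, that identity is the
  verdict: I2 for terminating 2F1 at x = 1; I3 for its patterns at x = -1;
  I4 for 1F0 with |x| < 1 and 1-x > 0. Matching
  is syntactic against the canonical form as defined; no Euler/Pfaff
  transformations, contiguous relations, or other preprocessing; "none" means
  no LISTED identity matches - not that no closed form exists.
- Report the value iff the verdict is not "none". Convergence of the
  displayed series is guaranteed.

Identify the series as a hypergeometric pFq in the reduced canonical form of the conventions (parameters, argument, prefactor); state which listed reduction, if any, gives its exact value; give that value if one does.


Key observation: t_0 being -1, the denominator's factorial ratio (prefactor -1) is a lower Pochhammer.
Term ratio: r(k) = -1 * (k-\frac{3}{2}) (k+\frac{5}{2}) / [(k+5) (k+1)] - poly over poly, x = -1 from leading terms; C = -1 at k = 0.

The series (x = -1) is 2F1: upper {-\frac{3}{2}, \frac{5}{2}}, lower {5}, prefactor -1. Verdict: none (x = -1): each listed identity misses the multisets {-\frac{3}{2}, \frac{5}{2}} ; {5}.


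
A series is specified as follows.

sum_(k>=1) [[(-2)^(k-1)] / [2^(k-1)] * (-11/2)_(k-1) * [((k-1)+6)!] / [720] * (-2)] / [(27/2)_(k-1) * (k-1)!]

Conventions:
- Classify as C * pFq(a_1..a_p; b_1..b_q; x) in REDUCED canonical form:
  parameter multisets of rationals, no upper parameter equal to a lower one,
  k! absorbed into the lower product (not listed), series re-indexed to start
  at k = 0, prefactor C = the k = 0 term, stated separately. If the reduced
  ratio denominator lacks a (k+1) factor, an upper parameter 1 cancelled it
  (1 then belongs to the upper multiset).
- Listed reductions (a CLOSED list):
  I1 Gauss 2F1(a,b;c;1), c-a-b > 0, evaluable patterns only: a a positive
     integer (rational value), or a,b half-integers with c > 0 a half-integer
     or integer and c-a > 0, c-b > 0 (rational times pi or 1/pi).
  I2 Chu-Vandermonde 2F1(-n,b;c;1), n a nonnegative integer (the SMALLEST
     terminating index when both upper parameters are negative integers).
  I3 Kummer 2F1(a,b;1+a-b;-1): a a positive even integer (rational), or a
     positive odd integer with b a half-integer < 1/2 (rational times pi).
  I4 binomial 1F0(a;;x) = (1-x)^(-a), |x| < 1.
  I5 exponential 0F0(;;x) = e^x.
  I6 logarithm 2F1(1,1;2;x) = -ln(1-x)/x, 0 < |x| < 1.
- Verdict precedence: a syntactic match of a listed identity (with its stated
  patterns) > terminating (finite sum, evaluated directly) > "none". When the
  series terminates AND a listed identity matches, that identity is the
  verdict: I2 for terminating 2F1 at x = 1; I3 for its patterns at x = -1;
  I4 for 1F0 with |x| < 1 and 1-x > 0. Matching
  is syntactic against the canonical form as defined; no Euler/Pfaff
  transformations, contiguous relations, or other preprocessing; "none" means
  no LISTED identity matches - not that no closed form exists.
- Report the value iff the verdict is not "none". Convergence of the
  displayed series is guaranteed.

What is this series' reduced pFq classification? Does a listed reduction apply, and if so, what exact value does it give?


Canonical form: C = -2 times 2F1 with upper {-11/2, 7}, lower {27/2}, x = -1. Verdict: Kummer (I3) fires (x = -1; c = 27/2 equals 1+a-b for upper {-11/2, 7}: listed pattern). Its exact value is (-929553625/134217728) * pi.

Key step: from the first term -2: the factorial ratio (C = -2, x = -1) (k+a-1)!/(a-1)! is a rising factorial (a)_k.
Consecutive-term ratio: r(k) = (-1) * (k-11/2) (k+7) / [(k+27/2) (k+1)] - rational; roots negated = parameters, x = (-1), C = -2.


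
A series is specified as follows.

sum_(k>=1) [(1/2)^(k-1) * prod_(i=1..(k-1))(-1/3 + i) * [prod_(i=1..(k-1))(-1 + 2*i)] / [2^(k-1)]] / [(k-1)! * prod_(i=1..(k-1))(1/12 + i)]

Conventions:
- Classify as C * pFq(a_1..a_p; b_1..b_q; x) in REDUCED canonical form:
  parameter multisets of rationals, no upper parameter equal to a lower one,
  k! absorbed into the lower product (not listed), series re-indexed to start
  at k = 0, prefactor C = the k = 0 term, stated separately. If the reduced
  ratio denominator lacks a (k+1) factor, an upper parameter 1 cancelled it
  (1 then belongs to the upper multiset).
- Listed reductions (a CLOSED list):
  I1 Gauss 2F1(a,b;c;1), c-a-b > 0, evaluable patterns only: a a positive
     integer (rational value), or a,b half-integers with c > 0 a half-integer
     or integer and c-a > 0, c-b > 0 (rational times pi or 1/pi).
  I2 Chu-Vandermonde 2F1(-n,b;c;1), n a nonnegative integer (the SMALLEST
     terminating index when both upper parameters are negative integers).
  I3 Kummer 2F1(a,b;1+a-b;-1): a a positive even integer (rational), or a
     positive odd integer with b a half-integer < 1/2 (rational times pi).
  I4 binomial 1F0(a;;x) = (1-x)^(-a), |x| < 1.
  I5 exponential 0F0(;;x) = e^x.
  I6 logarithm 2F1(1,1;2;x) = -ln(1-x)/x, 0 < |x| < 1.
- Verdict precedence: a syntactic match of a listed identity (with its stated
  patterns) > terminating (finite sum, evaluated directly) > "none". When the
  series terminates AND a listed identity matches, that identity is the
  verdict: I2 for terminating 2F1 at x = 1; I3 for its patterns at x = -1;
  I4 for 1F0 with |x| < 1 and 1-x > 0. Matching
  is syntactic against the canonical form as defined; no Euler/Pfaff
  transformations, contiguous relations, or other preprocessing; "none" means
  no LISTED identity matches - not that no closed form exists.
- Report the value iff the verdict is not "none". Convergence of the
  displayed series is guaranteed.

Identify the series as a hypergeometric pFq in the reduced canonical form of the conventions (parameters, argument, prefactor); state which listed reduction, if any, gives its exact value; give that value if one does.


Key observation: x = (1/2) and the running product (C = 1, x = 1/2) telescopes to a rising factorial.
Ratio: r(k) = (1/2) * (k+1/2) (k+2/3) / [(k+13/12) (k+1)] - rational; roots negated = parameters, x = (1/2), C = 1.

With C = 1: the canonical form is 2F1(1/2, 2/3; 13/12; 1/2). Verdict: none. Every listed pattern misses the 2F1 form at 1/2, upper {1/2, 2/3}.


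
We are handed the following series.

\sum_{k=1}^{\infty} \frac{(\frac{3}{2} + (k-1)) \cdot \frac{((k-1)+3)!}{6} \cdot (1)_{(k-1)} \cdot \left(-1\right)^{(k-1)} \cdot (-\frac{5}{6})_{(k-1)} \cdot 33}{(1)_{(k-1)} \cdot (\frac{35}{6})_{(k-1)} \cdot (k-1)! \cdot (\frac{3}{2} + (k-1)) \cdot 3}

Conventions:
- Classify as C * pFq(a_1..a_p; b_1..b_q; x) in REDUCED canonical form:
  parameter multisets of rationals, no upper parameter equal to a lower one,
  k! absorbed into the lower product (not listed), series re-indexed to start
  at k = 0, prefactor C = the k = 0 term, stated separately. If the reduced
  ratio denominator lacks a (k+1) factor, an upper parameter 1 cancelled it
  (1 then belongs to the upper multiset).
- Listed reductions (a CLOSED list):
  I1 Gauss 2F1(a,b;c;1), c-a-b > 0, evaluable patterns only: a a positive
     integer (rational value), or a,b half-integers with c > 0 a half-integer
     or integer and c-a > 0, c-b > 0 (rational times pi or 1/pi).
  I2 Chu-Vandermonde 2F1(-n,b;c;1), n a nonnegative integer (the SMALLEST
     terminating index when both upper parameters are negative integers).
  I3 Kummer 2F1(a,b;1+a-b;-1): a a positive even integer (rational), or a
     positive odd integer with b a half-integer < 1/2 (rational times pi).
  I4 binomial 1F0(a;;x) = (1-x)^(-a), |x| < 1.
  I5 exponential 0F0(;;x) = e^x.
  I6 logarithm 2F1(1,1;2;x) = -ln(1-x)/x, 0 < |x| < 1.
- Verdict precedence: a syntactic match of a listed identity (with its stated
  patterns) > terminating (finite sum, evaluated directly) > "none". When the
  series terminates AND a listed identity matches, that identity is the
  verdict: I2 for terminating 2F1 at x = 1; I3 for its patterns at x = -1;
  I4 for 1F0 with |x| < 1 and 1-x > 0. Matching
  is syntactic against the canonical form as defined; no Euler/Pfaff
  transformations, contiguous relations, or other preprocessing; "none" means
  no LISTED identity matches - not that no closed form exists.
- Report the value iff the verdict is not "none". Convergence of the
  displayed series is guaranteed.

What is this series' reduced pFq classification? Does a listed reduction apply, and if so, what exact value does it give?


Classification (C = 11): 2F1 with upper {-\frac{5}{6}, 4}, lower {\frac{35}{6}}, argument x = -1. Verdict at x = -1: the Kummer evaluation I3 matches (x = -1; c = \frac{35}{6} equals 1+a-b for upper {-\frac{5}{6}, 4}: listed pattern). Exact value: \frac{7337}{432}.

Key step: with t_0 = 11, k + 3/2 divides numerator and denominator alike; prefactor 11 after cancelling.
Adjacent-term ratio: r(k) = -1 * (k-\frac{5}{6}) (k+4) / [(k+\frac{35}{6}) (k+1)] ; factor over Q: parameters, x = -1, and C = 11.


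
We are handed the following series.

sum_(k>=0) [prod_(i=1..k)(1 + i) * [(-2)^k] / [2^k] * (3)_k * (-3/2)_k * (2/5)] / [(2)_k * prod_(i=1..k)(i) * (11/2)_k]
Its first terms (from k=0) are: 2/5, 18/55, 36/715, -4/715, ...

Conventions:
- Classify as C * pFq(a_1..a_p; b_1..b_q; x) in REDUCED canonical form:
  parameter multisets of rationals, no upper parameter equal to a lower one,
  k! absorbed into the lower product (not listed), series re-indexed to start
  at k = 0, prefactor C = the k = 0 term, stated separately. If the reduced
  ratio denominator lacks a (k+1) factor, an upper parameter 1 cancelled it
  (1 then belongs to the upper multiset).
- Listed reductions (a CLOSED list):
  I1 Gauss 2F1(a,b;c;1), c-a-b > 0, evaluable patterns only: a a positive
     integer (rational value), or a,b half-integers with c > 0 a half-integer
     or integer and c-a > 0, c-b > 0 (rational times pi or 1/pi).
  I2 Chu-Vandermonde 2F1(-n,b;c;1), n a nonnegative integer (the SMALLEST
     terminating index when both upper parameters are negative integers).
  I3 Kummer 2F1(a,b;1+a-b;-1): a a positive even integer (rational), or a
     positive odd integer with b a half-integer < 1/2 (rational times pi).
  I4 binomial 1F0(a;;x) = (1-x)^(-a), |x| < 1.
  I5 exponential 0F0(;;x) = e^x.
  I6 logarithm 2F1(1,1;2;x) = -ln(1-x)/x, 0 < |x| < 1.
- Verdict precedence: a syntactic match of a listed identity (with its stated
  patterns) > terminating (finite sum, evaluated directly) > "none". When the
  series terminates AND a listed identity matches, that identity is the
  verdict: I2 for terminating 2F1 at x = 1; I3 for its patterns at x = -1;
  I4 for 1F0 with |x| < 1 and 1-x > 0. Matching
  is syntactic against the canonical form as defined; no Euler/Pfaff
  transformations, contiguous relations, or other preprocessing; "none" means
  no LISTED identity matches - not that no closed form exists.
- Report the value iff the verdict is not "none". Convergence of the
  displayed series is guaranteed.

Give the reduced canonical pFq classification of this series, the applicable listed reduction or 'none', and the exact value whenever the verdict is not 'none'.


This is 2/5 * 2F1(-3/2, 3; 11/2; -1) in reduced canonical form. Verdict: this is Kummer's theorem (I3) (x = -1; c = 11/2 equals 1+a-b for upper {-3/2, 3}: listed pattern). Sum: (63/256) * pi.

First insight: from the first term 2/5: the running product (prefactor 2/5) telescopes to a rising factorial.
Term ratio: r(k) = (-1) * (k-3/2) (k+3) / [(k+11/2) (k+1)] - rational in k. x = (-1); t_0 = 2/5; negate the roots.


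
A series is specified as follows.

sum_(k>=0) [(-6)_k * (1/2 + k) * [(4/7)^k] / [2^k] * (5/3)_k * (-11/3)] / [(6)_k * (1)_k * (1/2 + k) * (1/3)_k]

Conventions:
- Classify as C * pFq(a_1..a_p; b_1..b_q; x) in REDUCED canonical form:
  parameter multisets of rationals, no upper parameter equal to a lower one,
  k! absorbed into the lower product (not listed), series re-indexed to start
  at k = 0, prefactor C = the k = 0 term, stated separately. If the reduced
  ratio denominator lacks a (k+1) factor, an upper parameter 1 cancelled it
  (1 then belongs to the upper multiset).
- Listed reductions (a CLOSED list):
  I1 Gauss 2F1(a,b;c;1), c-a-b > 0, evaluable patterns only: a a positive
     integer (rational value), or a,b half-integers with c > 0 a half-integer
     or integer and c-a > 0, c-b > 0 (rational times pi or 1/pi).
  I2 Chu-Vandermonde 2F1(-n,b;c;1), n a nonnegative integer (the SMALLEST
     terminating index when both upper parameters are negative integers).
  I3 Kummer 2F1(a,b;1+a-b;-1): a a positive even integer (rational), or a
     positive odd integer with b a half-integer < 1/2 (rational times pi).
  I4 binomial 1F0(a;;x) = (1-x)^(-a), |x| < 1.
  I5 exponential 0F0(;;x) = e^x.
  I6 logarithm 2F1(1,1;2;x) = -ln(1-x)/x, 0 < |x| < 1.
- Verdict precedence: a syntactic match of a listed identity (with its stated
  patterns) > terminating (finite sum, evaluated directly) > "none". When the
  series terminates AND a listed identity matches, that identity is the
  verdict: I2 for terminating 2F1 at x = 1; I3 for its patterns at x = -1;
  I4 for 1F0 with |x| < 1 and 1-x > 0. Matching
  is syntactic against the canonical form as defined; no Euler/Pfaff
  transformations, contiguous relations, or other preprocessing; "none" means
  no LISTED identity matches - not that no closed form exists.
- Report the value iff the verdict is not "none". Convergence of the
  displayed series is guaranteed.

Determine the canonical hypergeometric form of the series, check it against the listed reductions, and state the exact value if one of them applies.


This is -11/3 * 2F2(-6, 5/3; 1/3, 6; 2/7) in reduced canonical form. Verdict: terminating. With -6 upstairs the series is a 7-term polynomial sum; evaluated term by term. Value: 2513968138/4335953895.

The tell: x = (2/7) and the two k-th powers (prefactor -11/3) combine into one argument.
Term ratio: r(k) = (2/7) * (k-6) (k+5/3) / [(k+1/3) (k+6) (k+1)] - poly over poly, x = (2/7) from leading terms; C = -11/3 at k = 0.


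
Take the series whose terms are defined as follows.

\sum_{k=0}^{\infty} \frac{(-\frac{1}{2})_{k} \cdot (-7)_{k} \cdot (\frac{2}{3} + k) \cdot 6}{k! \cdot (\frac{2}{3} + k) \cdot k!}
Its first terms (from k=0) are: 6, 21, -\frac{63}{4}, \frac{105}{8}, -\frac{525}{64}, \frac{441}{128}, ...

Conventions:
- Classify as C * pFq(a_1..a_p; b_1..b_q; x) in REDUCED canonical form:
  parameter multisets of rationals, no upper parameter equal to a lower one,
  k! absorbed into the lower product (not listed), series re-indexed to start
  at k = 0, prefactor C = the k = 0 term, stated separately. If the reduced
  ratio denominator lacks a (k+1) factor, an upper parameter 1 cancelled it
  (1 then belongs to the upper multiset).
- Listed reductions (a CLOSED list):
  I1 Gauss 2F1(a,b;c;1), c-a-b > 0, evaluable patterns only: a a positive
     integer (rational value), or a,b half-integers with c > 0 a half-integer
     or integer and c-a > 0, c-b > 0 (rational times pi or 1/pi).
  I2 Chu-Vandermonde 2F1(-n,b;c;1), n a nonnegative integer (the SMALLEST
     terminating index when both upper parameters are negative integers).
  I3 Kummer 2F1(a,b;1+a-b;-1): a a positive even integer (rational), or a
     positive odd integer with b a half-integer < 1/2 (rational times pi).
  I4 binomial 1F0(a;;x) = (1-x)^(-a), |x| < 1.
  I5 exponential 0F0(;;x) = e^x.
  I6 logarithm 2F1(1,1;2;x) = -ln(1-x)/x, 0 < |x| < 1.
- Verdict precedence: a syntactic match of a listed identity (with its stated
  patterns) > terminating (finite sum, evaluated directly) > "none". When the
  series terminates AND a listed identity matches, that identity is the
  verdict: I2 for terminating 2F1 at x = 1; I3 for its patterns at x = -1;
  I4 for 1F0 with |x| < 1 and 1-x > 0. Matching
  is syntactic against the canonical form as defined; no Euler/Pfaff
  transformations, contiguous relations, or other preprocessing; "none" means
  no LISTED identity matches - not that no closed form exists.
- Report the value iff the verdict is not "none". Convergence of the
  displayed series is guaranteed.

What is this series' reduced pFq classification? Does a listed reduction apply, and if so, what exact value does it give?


Canonical form: C = 6 times 2F1 with upper {-7, -\frac{1}{2}}, lower {1}, x = 1. Verdict: Chu-Vandermonde (I2) applies (terminating 2F1 at x = 1 with n = 7, b = -1/2, c = 1). Sum: \frac{19305}{1024}.

Key step: t_0 = 6 here, and the factor k + 2/3 cancels (top and bottom), leaving C = 6.
Ratio: r(k) = 1 * (k-7) (k-\frac{1}{2}) / [(k+1) (k+1)] - rational; roots negated = parameters, x = 1, C = 6.


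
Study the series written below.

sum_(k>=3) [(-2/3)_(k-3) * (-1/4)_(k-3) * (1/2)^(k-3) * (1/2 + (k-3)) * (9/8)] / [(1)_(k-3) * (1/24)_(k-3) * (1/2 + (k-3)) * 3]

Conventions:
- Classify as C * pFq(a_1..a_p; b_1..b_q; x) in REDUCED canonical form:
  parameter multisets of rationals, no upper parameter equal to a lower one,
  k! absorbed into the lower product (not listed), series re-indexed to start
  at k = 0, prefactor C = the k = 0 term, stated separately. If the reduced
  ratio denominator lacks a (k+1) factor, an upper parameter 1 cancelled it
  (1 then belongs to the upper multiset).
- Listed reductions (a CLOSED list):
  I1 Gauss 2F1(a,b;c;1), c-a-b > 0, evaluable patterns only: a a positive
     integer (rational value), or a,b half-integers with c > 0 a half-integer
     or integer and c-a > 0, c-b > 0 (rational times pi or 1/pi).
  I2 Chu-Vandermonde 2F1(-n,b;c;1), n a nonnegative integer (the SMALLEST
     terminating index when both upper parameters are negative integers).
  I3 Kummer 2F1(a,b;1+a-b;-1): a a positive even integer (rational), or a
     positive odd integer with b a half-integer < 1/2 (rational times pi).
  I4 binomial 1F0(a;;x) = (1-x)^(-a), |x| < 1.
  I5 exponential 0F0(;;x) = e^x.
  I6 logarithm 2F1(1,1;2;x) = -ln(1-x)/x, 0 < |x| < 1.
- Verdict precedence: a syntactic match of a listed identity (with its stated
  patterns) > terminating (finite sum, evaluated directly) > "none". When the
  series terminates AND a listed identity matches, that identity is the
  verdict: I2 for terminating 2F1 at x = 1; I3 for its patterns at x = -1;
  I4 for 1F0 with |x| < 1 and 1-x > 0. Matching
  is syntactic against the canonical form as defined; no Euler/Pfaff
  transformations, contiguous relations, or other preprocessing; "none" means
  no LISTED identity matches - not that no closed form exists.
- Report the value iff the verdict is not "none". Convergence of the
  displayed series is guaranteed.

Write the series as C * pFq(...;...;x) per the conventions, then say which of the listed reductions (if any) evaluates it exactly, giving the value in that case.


Key observation: with t_0 = 3/8, k + 1/2 divides numerator and denominator alike; C = 3/8, x = 1/2 after cancelling.
Term ratio: r(k) = (1/2) * (k-2/3) (k-1/4) / [(k+1/24) (k+1)] - rational in k, leading ratio (1/2); with t_0 = 3/8, classification follows.

Classification (C = 3/8): 2F1 with upper {-2/3, -1/4}, lower {1/24}, argument x = 1/2. Verdict: none. Every listed pattern misses the 2F1 form at 1/2, upper {-2/3, -1/4}.


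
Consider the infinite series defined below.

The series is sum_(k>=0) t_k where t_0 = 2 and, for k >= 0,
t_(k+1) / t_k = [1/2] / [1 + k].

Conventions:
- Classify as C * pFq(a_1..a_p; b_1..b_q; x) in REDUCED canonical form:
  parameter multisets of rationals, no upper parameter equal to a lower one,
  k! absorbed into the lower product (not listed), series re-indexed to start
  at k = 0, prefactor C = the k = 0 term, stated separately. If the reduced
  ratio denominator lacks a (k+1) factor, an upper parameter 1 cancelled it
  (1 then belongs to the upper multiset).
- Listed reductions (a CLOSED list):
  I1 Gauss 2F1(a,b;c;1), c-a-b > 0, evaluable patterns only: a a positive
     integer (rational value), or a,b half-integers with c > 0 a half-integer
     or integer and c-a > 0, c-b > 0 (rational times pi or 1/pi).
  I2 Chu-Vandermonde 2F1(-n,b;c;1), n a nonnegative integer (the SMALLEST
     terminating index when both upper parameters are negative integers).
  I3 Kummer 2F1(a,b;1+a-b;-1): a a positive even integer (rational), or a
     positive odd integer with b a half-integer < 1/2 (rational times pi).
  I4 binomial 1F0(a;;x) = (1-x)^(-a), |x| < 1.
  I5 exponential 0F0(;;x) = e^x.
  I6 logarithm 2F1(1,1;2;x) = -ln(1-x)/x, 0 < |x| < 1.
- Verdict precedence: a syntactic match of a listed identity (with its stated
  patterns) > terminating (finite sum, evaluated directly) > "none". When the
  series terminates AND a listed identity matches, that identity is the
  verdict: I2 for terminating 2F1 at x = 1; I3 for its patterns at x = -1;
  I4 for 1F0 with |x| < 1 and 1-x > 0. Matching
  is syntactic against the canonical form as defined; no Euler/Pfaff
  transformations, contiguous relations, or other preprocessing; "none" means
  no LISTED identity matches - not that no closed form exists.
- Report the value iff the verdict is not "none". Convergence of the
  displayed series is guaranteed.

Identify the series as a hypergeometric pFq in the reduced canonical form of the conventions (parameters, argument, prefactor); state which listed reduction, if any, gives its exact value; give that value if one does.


Canonical form: C = 2 times 0F0 with upper {-}, lower {-}, x = 1/2. Verdict: this is the exponential series (I5) (the 0F0 exponential series at x = 1/2). Its exact value is 2 * e^(1/2).

Key step: t_0 = 2 here, and the expanded ratio factors over Q; C = 2, roots give parameters.
Ratio: r(k) = (1/2) * 1 / [(k+1)] - poly over poly, x = (1/2) from leading terms; C = 2 at k = 0.
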